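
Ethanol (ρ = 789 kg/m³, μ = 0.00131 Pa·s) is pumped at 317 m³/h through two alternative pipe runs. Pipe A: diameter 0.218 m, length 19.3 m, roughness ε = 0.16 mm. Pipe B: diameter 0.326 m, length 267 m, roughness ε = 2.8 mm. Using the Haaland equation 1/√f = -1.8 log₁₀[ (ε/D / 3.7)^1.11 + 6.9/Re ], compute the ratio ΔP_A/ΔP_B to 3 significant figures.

ΔP_A/ΔP_B ≈ 0.286

Pipe A: V = Q/A = 0.08806/0.03733 = 2.359 m/s; Re = 3.098e+05; ε/D = 0.000734; Haaland → f = 0.01929; ΔP_A = f(L/D)(ρV²/2) = 3749 Pa.
Pipe B: V = Q/A = 0.08806/0.08347 = 1.055 m/s; Re = 2.071e+05; ε/D = 0.00859; Haaland → f = 0.0364; ΔP_B = f(L/D)(ρV²/2) = 1.309e+04 Pa.
ΔP_A/ΔP_B = 3749/1.309e+04 = 0.286.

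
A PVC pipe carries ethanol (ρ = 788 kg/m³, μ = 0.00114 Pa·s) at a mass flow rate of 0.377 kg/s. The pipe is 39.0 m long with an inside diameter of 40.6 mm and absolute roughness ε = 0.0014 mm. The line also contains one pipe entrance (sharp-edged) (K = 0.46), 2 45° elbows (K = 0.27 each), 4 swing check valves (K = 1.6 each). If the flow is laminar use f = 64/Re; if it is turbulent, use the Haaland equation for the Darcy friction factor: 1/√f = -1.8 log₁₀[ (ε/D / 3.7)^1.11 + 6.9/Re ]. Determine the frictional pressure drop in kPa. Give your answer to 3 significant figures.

A = πD²/4 = π(0.0406)²/4 = 0.001295 m²; mean velocity V = ṁ/(ρA) = 0.377/(788 · 0.001295) = 0.3695 m/s.
Reynolds number Re = ρVD/μ = 788 · 0.3695 · 0.0406 / 0.00114 = 1.037e+04.
Re > 4000 → turbulent. Relative roughness ε/D = 1.4e-06/0.0406 = 3.45e-05. Haaland: 1/√f = -1.8 log₁₀[(3.45e-05/3.7)^1.11 + 6.9/1.037e+04] = -1.8 log₁₀[2.61e-06 + 0.000665] = 5.715, so f = 0.03061.
Total minor-loss coefficient ΣK = 1·0.46 + 2·0.27 + 4·1.6 = 7.4.
ΔP = [f·L/D + ΣK]·(ρV²/2) = [0.03061·39/0.0406 + 7.4]·(788·0.3695²/2) = [29.41 + 7.4]·53.81 = 1980 Pa.
ΔP = 1980 Pa = 1.98 kPa.

ΔP ≈ 1.98 kPa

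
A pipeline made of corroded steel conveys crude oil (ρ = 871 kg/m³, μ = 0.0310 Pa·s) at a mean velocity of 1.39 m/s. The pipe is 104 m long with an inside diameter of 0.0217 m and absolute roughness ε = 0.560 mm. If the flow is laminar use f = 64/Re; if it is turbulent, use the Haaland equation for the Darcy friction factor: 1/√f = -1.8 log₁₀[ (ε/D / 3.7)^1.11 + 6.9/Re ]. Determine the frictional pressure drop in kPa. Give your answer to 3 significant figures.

ΔP ≈ 305 kPa

Reynolds number Re = ρVD/μ = 871 · 1.39 · 0.0217 / 0.031 = 847.5.
Re < 2300 → laminar flow, so f = 64/Re = 64/847.5 = 0.07552 (the turbulent correlation is not needed).
Darcy-Weisbach: ΔP = f(L/D)(ρV²/2) = 0.07552·(104/0.0217)·(871·1.39²/2) = 0.07552·4793·841.4 = 3.045e+05 Pa.
ΔP = 3.045e+05 Pa = 305 kPa.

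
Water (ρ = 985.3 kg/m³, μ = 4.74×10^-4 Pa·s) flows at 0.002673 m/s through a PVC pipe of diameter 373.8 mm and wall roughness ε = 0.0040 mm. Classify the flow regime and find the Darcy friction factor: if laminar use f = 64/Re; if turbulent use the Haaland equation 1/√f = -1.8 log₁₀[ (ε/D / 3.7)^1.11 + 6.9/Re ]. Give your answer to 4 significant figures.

f ≈ 0.03081

Re = ρVD/μ = 985.3·0.002673·0.3738/0.000474 = 2077.
Re < 2300 → laminar, so f = 64/Re = 0.03081 (roughness is irrelevant in laminar flow).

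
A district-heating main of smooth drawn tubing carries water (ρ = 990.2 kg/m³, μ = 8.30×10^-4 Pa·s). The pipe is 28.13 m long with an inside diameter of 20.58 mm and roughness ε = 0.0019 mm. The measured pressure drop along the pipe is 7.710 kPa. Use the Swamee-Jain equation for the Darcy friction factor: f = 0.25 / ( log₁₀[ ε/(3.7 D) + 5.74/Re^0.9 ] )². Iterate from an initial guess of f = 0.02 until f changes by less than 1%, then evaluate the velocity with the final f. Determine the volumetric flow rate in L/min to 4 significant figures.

Rearranging Darcy-Weisbach: V = √(2·ΔP·D/(f·L·ρ)). With ε/D = 1.9e-06/0.02058 = 9.23e-05, iterate starting from f = 0.02:
  f = 0.02 → V = √(2·7710·0.02058/(0.02·28.13·990.2)) = 0.7548 m/s; Re = ρVD/μ = 1.853e+04; f → 0.02654
  f = 0.02654 → V = 0.6552 m/s; Re = 1.609e+04; f → 0.02749
  f = 0.02749 → V = 0.6437 m/s; Re = 1.581e+04; f → 0.02762
Converged (Δf/f < 1%). With the final f = 0.02762: V = √(2·7710·0.02058/(0.02762·28.13·990.2)) = 0.6423 m/s.
Q = V·A = 0.6423·(π/4·0.02058²) = 0.0002137 m³/s = 12.82 L/min.

Q ≈ 12.82 L/min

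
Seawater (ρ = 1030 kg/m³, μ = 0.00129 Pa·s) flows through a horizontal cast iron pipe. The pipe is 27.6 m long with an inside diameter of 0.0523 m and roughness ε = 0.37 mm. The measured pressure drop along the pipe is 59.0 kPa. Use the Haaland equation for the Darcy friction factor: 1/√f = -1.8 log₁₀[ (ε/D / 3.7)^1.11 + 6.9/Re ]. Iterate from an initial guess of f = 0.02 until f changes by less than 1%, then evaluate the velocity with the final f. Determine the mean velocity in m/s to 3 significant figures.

V ≈ 2.51 m/s

Rearranging Darcy-Weisbach: V = √(2·ΔP·D/(f·L·ρ)). With ε/D = 0.00037/0.0523 = 0.00707, iterate starting from f = 0.02:
  f = 0.02 → V = √(2·5.9e+04·0.0523/(0.02·27.6·1030)) = 3.295 m/s; Re = ρVD/μ = 1.376e+05; f → 0.0344
  f = 0.0344 → V = 2.512 m/s; Re = 1.049e+05; f → 0.03455
Converged (Δf/f < 1%). With the final f = 0.03455: V = √(2·5.9e+04·0.0523/(0.03455·27.6·1030)) = 2.507 m/s.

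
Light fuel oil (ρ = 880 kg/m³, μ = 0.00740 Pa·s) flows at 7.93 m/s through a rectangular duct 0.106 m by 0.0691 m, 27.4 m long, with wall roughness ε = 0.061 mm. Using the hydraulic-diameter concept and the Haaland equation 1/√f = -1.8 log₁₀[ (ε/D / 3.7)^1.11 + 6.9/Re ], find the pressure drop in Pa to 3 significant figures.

Hydraulic diameter D_h = 4A/P = 4·(0.106·0.0691)/(2·(0.106+0.0691)) = 0.0293/0.3502 = 0.08366 m.
Re = ρVD_h/μ = 880·7.93·0.08366/0.0074 = 7.89e+04.
ε/D_h = 6.1e-05/0.08366 = 0.000729; Haaland gives 1/√f = -1.8 log₁₀[7.71e-05+8.75e-05] = 6.811, so f = 0.02156.
ΔP = f(L/D_h)(ρV²/2) = 0.02156·27.4/0.08366·2.767e+04 = 1.954e+05 Pa.

ΔP ≈ 195000 Pa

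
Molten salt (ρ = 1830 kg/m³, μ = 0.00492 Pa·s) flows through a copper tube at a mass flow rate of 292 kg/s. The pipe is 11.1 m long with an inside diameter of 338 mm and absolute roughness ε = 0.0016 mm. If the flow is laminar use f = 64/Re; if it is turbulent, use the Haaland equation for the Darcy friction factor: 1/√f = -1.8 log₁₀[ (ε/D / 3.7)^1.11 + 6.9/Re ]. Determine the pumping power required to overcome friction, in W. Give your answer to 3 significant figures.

P ≈ 230 W

A = πD²/4 = π(0.338)²/4 = 0.08973 m²; mean velocity V = ṁ/(ρA) = 292/(1830 · 0.08973) = 1.778 m/s.
Reynolds number Re = ρVD/μ = 1830 · 1.778 · 0.338 / 0.00492 = 2.236e+05.
Re > 4000 → turbulent. Relative roughness ε/D = 1.6e-06/0.338 = 4.73e-06. Haaland: 1/√f = -1.8 log₁₀[(4.73e-06/3.7)^1.11 + 6.9/2.236e+05] = -1.8 log₁₀[2.88e-07 + 3.09e-05] = 8.112, so f = 0.0152.
Darcy-Weisbach: ΔP = f(L/D)(ρV²/2) = 0.0152·(11.1/0.338)·(1830·1.778²/2) = 0.0152·32.84·2894 = 1444 Pa.
Q = ṁ/ρ = 292/1830 = 0.1596 m³/s.
Pumping power P = QΔP = 0.1596·1444 = 230.4 W = 230 W.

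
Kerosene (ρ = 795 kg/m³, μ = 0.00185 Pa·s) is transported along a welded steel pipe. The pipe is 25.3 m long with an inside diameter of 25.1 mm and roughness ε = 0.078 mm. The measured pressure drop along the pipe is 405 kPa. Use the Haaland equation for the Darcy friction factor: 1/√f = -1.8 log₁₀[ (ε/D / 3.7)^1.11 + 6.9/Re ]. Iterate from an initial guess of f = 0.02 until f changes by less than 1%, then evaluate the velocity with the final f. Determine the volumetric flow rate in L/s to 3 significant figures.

Rearranging Darcy-Weisbach: V = √(2·ΔP·D/(f·L·ρ)). With ε/D = 7.8e-05/0.0251 = 0.00311, iterate starting from f = 0.02:
  f = 0.02 → V = √(2·4.05e+05·0.0251/(0.02·25.3·795)) = 7.109 m/s; Re = ρVD/μ = 7.668e+04; f → 0.02795
  f = 0.02795 → V = 6.014 m/s; Re = 6.486e+04; f → 0.0282
Converged (Δf/f < 1%). With the final f = 0.0282: V = √(2·4.05e+05·0.0251/(0.0282·25.3·795)) = 5.987 m/s.
Q = V·A = 5.987·(π/4·0.0251²) = 0.002962 m³/s = 2.96 L/s.

Q ≈ 2.96 L/s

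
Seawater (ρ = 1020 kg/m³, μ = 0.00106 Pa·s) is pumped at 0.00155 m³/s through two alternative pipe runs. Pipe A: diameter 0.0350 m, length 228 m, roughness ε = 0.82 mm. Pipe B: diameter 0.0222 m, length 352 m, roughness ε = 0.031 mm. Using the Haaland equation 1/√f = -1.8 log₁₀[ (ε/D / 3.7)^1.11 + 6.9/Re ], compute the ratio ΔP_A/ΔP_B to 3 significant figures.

Pipe A: V = Q/A = 0.00155/0.0009621 = 1.611 m/s; Re = 5.426e+04; ε/D = 0.0234; Haaland → f = 0.05247; ΔP_A = f(L/D)(ρV²/2) = 4.524e+05 Pa.
Pipe B: V = Q/A = 0.00155/0.0003871 = 4.004 m/s; Re = 8.554e+04; ε/D = 0.0014; Haaland → f = 0.02354; ΔP_B = f(L/D)(ρV²/2) = 3.052e+06 Pa.
ΔP_A/ΔP_B = 4.524e+05/3.052e+06 = 0.148.

ΔP_A/ΔP_B ≈ 0.148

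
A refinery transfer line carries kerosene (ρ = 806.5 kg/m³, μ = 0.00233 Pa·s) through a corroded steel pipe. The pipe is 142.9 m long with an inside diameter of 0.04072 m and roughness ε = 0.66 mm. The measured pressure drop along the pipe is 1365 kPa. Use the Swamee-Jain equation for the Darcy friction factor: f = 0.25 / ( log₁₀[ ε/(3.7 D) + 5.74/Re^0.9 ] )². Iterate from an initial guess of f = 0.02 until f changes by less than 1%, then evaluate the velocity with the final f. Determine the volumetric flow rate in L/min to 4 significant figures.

Q ≈ 358.0 L/min

Rearranging Darcy-Weisbach: V = √(2·ΔP·D/(f·L·ρ)). With ε/D = 0.00066/0.04072 = 0.0162, iterate starting from f = 0.02:
  f = 0.02 → V = √(2·1.365e+06·0.04072/(0.02·142.9·806.5)) = 6.945 m/s; Re = ρVD/μ = 9.788e+04; f → 0.04564
  f = 0.04564 → V = 4.597 m/s; Re = 6.48e+04; f → 0.04595
Converged (Δf/f < 1%). With the final f = 0.04595: V = √(2·1.365e+06·0.04072/(0.04595·142.9·806.5)) = 4.582 m/s.
Q = V·A = 4.582·(π/4·0.04072²) = 0.005967 m³/s = 358.0 L/min.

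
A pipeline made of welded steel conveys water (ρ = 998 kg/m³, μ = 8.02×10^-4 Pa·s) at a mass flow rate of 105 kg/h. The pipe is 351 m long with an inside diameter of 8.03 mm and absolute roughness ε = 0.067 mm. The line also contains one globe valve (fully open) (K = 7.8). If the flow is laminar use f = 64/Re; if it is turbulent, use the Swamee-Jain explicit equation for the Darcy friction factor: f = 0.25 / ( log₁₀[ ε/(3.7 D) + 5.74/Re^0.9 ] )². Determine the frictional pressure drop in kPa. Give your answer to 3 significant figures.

ṁ = 105 kg/h = 105/3600 = 0.02917 kg/s.
A = πD²/4 = π(0.00803)²/4 = 5.064e-05 m²; mean velocity V = ṁ/(ρA) = 0.02917/(998 · 5.064e-05) = 0.5771 m/s.
Reynolds number Re = ρVD/μ = 998 · 0.5771 · 0.00803 / 0.000802 = 5766.
Re > 4000 → turbulent. Relative roughness ε/D = 6.7e-05/0.00803 = 0.00834. Swamee-Jain: f = 0.25/(log₁₀[0.00834/3.7 + 5.74/5766^0.9])² = 0.25/(log₁₀[0.00226 + 0.00237])² = 0.25/(-2.335)² = 0.04584.
Total minor-loss coefficient ΣK = 1·7.8 = 7.8.
ΔP = [f·L/D + ΣK]·(ρV²/2) = [0.04584·351/0.00803 + 7.8]·(998·0.5771²/2) = [2004 + 7.8]·166.2 = 3.343e+05 Pa.
ΔP = 3.343e+05 Pa = 334 kPa.

ΔP ≈ 334 kPa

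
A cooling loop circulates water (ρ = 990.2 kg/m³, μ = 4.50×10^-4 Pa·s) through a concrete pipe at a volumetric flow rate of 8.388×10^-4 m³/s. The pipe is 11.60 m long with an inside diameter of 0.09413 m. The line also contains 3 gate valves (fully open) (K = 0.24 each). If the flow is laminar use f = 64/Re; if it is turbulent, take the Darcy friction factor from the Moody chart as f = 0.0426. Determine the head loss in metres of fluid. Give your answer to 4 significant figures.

h_f ≈ 0.004421 m

Cross-sectional area A = πD²/4 = π(0.09413)²/4 = 0.006959 m²; mean velocity V = Q/A = 0.0008388/0.006959 = 0.1205 m/s.
Reynolds number Re = ρVD/μ = 990.2 · 0.1205 · 0.09413 / 0.00045 = 2.497e+04.
Re > 4000 → turbulent; use the Moody-chart value f = 0.0426.
Total minor-loss coefficient ΣK = 3·0.24 = 0.72.
ΔP = [f·L/D + ΣK]·(ρV²/2) = [0.0426·11.6/0.09413 + 0.72]·(990.2·0.1205²/2) = [5.25 + 0.72]·7.193 = 42.94 Pa.
Head loss h_f = ΔP/(ρg) = 42.94/(990.2·9.81) = 0.004421 m.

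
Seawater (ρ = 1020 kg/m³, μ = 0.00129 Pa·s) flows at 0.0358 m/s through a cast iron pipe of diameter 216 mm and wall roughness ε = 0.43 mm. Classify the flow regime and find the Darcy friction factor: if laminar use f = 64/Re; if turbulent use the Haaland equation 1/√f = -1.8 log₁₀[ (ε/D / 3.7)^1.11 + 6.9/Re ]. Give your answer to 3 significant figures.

f ≈ 0.0376

Re = ρVD/μ = 1020·0.0358·0.216/0.00129 = 6114.
Re > 4000 → turbulent. ε/D = 0.00043/0.216 = 0.00199; Haaland: 1/√f = -1.8 log₁₀[0.000235 + 0.00113] = 5.158, so f = 0.03759.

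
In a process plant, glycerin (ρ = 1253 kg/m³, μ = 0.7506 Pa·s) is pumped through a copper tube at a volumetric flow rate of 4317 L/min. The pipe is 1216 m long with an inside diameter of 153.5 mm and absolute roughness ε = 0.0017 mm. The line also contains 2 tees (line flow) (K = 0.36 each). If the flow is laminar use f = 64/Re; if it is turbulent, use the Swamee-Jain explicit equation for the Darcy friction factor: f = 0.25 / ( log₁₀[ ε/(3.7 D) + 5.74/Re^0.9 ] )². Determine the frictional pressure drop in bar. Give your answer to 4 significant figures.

Q = 4317 L/min = 4317/60000 = 0.07195 m³/s.
Cross-sectional area A = πD²/4 = π(0.1535)²/4 = 0.01851 m²; mean velocity V = Q/A = 0.07195/0.01851 = 3.888 m/s.
Reynolds number Re = ρVD/μ = 1253 · 3.888 · 0.1535 / 0.751 = 996.3.
Re < 2300 → laminar flow, so f = 64/Re = 64/996.3 = 0.06424 (the turbulent correlation is not needed).
Total minor-loss coefficient ΣK = 2·0.36 = 0.72.
ΔP = [f·L/D + ΣK]·(ρV²/2) = [0.06424·1216/0.1535 + 0.72]·(1253·3.888²/2) = [508.9 + 0.72]·9470 = 4.826e+06 Pa.
ΔP = 4.826e+06 Pa = 48.26 bar.

ΔP ≈ 48.26 bar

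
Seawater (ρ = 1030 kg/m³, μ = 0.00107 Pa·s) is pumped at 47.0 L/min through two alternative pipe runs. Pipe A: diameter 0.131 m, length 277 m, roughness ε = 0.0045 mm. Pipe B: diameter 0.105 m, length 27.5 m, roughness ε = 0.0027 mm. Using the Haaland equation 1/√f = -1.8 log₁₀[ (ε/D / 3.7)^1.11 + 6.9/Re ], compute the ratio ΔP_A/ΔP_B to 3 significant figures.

ΔP_A/ΔP_B ≈ 3.55

Pipe A: V = Q/A = 0.0007833/0.01348 = 0.05812 m/s; Re = 7329; ε/D = 3.44e-05; Haaland → f = 0.03373; ΔP_A = f(L/D)(ρV²/2) = 124.1 Pa.
Pipe B: V = Q/A = 0.0007833/0.008659 = 0.09046 m/s; Re = 9144; ε/D = 2.57e-05; Haaland → f = 0.03168; ΔP_B = f(L/D)(ρV²/2) = 34.97 Pa.
ΔP_A/ΔP_B = 124.1/34.97 = 3.55.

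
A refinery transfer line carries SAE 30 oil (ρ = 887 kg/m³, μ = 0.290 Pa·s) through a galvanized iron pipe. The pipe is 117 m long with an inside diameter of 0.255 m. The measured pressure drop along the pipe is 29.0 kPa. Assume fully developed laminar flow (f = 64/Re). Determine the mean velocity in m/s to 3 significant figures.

For laminar flow, f = 64/Re with Re = ρVD/μ, so Darcy-Weisbach reduces to ΔP = 32μLV/D². Solving for V: V = ΔP·D²/(32μL) = 2.9e+04·(0.255)²/(32·0.29·117) = 1.737 m/s.
Check: Re = ρVD/μ = 887·1.737·0.255/0.29 = 1355 < 2300, so the laminar assumption holds.

V ≈ 1.74 m/s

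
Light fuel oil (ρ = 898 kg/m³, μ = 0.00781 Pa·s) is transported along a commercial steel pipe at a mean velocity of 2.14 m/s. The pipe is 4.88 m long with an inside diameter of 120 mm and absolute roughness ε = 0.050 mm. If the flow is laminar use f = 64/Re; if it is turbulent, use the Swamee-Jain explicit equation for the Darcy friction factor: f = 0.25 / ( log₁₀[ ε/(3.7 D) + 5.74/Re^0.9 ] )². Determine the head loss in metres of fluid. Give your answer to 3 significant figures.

h_f ≈ 0.234 m

Reynolds number Re = ρVD/μ = 898 · 2.14 · 0.12 / 0.00781 = 2.953e+04.
Re > 4000 → turbulent. Relative roughness ε/D = 5e-05/0.12 = 0.000417. Swamee-Jain: f = 0.25/(log₁₀[0.000417/3.7 + 5.74/2.953e+04^0.9])² = 0.25/(log₁₀[0.000113 + 0.000544])² = 0.25/(-3.183)² = 0.02468.
Darcy-Weisbach: ΔP = f(L/D)(ρV²/2) = 0.02468·(4.88/0.12)·(898·2.14²/2) = 0.02468·40.67·2056 = 2064 Pa.
Head loss h_f = ΔP/(ρg) = 2064/(898·9.81) = 0.234 m.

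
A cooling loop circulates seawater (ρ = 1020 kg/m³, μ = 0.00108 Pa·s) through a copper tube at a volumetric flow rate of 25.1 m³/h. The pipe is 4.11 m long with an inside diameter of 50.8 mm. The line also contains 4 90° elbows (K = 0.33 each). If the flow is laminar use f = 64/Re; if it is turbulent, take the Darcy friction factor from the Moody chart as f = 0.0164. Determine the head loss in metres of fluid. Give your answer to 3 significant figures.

h_f ≈ 1.60 m

Q = 25.1 m³/h = 25.1/3600 = 0.006972 m³/s.
Cross-sectional area A = πD²/4 = π(0.0508)²/4 = 0.002027 m²; mean velocity V = Q/A = 0.006972/0.002027 = 3.44 m/s.
Reynolds number Re = ρVD/μ = 1020 · 3.44 · 0.0508 / 0.00108 = 1.65e+05.
Re > 4000 → turbulent; use the Moody-chart value f = 0.0164.
Total minor-loss coefficient ΣK = 4·0.33 = 1.32.
ΔP = [f·L/D + ΣK]·(ρV²/2) = [0.0164·4.11/0.0508 + 1.32]·(1020·3.44²/2) = [1.327 + 1.32]·6035 = 1.597e+04 Pa.
Head loss h_f = ΔP/(ρg) = 1.597e+04/(1020·9.81) = 1.60 m.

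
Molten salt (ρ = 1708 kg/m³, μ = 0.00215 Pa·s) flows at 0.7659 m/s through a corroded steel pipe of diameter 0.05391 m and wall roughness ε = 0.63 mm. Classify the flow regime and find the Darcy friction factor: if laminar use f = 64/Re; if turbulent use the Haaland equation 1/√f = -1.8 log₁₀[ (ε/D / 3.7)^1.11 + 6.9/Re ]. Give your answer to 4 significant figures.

Re = ρVD/μ = 1708·0.7659·0.05391/0.00215 = 3.28e+04.
Re > 4000 → turbulent. ε/D = 0.00063/0.05391 = 0.0117; Haaland: 1/√f = -1.8 log₁₀[0.00168 + 0.00021] = 4.904, so f = 0.04159.

f ≈ 0.04159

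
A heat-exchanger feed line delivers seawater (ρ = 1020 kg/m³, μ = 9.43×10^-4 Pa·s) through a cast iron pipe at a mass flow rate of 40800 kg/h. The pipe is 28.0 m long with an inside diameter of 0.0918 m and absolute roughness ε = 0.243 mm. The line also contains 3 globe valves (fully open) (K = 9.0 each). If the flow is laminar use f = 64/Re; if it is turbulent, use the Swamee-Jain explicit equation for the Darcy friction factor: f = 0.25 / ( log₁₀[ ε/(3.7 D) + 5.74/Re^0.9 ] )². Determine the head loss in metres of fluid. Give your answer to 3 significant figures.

h_f ≈ 5.03 m

ṁ = 40800 kg/h = 40800/3600 = 11.33 kg/s.
A = πD²/4 = π(0.0918)²/4 = 0.006619 m²; mean velocity V = ṁ/(ρA) = 11.33/(1020 · 0.006619) = 1.679 m/s.
Reynolds number Re = ρVD/μ = 1020 · 1.679 · 0.0918 / 0.000943 = 1.667e+05.
Re > 4000 → turbulent. Relative roughness ε/D = 0.000243/0.0918 = 0.00265. Swamee-Jain: f = 0.25/(log₁₀[0.00265/3.7 + 5.74/1.667e+05^0.9])² = 0.25/(log₁₀[0.000715 + 0.000115])² = 0.25/(-3.081)² = 0.02634.
Total minor-loss coefficient ΣK = 3·9 = 27.
ΔP = [f·L/D + ΣK]·(ρV²/2) = [0.02634·28/0.0918 + 27]·(1020·1.679²/2) = [8.033 + 27]·1437 = 5.035e+04 Pa.
Head loss h_f = ΔP/(ρg) = 5.035e+04/(1020·9.81) = 5.03 m.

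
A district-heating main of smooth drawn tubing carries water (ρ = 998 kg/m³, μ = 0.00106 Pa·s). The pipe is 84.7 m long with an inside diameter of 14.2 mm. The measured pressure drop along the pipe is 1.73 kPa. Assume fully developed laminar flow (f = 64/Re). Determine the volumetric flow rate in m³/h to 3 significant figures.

Q ≈ 0.0692 m³/h

For laminar flow, f = 64/Re with Re = ρVD/μ, so Darcy-Weisbach reduces to ΔP = 32μLV/D². Solving for V: V = ΔP·D²/(32μL) = 1730·(0.0142)²/(32·0.00106·84.7) = 0.1214 m/s.
Check: Re = ρVD/μ = 998·0.1214·0.0142/0.00106 = 1623 < 2300, so the laminar assumption holds.
Q = V·A = 0.1214·(π/4·0.0142²) = 1.923e-05 m³/s = 0.0692 m³/h.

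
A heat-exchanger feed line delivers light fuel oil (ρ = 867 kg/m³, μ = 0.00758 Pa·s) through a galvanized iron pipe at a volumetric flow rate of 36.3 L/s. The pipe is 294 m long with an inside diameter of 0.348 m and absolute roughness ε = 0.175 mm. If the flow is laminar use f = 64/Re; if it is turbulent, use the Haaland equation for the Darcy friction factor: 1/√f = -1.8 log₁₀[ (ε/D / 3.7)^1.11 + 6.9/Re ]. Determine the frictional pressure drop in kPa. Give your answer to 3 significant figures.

ΔP ≈ 1.52 kPa

Q = 36.3 L/s = 36.3/1000 = 0.0363 m³/s.
Cross-sectional area A = πD²/4 = π(0.348)²/4 = 0.09511 m²; mean velocity V = Q/A = 0.0363/0.09511 = 0.3816 m/s.
Reynolds number Re = ρVD/μ = 867 · 0.3816 · 0.348 / 0.00758 = 1.519e+04.
Re > 4000 → turbulent. Relative roughness ε/D = 0.000175/0.348 = 0.000503. Haaland: 1/√f = -1.8 log₁₀[(0.000503/3.7)^1.11 + 6.9/1.519e+04] = -1.8 log₁₀[5.1e-05 + 0.000454] = 5.934, so f = 0.0284.
Darcy-Weisbach: ΔP = f(L/D)(ρV²/2) = 0.0284·(294/0.348)·(867·0.3816²/2) = 0.0284·844.8·63.14 = 1515 Pa.
ΔP = 1515 Pa = 1.52 kPa.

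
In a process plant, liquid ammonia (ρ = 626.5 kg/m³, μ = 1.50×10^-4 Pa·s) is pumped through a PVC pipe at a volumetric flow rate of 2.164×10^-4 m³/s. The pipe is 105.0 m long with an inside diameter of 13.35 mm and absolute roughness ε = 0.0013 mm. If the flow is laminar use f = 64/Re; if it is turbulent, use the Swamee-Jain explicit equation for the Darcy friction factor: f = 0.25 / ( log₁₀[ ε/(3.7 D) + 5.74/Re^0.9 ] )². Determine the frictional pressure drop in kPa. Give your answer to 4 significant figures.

Cross-sectional area A = πD²/4 = π(0.01335)²/4 = 0.00014 m²; mean velocity V = Q/A = 0.0002164/0.00014 = 1.546 m/s.
Reynolds number Re = ρVD/μ = 626.5 · 1.546 · 0.01335 / 0.00015 = 8.62e+04.
Re > 4000 → turbulent. Relative roughness ε/D = 1.3e-06/0.01335 = 9.74e-05. Swamee-Jain: f = 0.25/(log₁₀[9.74e-05/3.7 + 5.74/8.62e+04^0.9])² = 0.25/(log₁₀[2.63e-05 + 0.000207])² = 0.25/(-3.631)² = 0.01896.
Darcy-Weisbach: ΔP = f(L/D)(ρV²/2) = 0.01896·(105/0.01335)·(626.5·1.546²/2) = 0.01896·7865·748.7 = 1.116e+05 Pa.
ΔP = 1.116e+05 Pa = 111.6 kPa.

ΔP ≈ 111.6 kPa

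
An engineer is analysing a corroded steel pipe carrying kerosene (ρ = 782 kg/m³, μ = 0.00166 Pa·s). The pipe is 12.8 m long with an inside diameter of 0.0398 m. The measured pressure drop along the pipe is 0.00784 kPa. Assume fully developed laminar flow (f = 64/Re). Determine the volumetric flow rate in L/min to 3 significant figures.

Q ≈ 1.36 L/min

For laminar flow, f = 64/Re with Re = ρVD/μ, so Darcy-Weisbach reduces to ΔP = 32μLV/D². Solving for V: V = ΔP·D²/(32μL) = 7.84·(0.0398)²/(32·0.00166·12.8) = 0.01826 m/s.
Check: Re = ρVD/μ = 782·0.01826·0.0398/0.00166 = 342.4 < 2300, so the laminar assumption holds.
Q = V·A = 0.01826·(π/4·0.0398²) = 2.272e-05 m³/s = 1.36 L/min.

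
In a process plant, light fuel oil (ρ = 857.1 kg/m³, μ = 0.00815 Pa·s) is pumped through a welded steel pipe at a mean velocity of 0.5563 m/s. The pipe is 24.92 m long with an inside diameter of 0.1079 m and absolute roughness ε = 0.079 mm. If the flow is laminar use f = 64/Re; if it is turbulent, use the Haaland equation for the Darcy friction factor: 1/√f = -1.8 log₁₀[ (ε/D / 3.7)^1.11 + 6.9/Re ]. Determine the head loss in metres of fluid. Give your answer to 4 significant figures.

h_f ≈ 0.1308 m

Reynolds number Re = ρVD/μ = 857.1 · 0.5563 · 0.1079 / 0.00815 = 6313.
Re > 4000 → turbulent. Relative roughness ε/D = 7.9e-05/0.1079 = 0.000732. Haaland: 1/√f = -1.8 log₁₀[(0.000732/3.7)^1.11 + 6.9/6313] = -1.8 log₁₀[7.74e-05 + 0.00109] = 5.277, so f = 0.03591.
Darcy-Weisbach: ΔP = f(L/D)(ρV²/2) = 0.03591·(24.92/0.1079)·(857.1·0.5563²/2) = 0.03591·231·132.6 = 1100 Pa.
Head loss h_f = ΔP/(ρg) = 1100/(857.1·9.81) = 0.1308 m.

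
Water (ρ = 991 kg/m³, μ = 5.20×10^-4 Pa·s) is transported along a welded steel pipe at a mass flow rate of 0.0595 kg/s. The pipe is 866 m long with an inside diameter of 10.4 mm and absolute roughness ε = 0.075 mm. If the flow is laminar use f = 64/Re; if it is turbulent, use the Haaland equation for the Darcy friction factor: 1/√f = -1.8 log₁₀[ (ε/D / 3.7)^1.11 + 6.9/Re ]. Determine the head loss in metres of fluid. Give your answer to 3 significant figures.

A = πD²/4 = π(0.0104)²/4 = 8.495e-05 m²; mean velocity V = ṁ/(ρA) = 0.0595/(991 · 8.495e-05) = 0.7068 m/s.
Reynolds number Re = ρVD/μ = 991 · 0.7068 · 0.0104 / 0.00052 = 1.401e+04.
Re > 4000 → turbulent. Relative roughness ε/D = 7.5e-05/0.0104 = 0.00721. Haaland: 1/√f = -1.8 log₁₀[(0.00721/3.7)^1.11 + 6.9/1.401e+04] = -1.8 log₁₀[0.000981 + 0.000493] = 5.097, so f = 0.03849.
Darcy-Weisbach: ΔP = f(L/D)(ρV²/2) = 0.03849·(866/0.0104)·(991·0.7068²/2) = 0.03849·8.327e+04·247.5 = 7.934e+05 Pa.
Head loss h_f = ΔP/(ρg) = 7.934e+05/(991·9.81) = 81.6 m.

h_f ≈ 81.6 m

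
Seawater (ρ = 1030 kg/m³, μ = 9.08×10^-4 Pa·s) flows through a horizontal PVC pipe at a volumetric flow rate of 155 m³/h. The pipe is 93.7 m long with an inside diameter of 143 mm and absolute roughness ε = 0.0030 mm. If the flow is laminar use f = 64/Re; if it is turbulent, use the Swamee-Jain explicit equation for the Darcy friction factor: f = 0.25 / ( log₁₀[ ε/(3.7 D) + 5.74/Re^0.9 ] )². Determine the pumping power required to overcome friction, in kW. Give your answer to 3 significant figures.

Q = 155 m³/h = 155/3600 = 0.04306 m³/s.
Cross-sectional area A = πD²/4 = π(0.143)²/4 = 0.01606 m²; mean velocity V = Q/A = 0.04306/0.01606 = 2.681 m/s.
Reynolds number Re = ρVD/μ = 1030 · 2.681 · 0.143 / 0.000908 = 4.349e+05.
Re > 4000 → turbulent. Relative roughness ε/D = 3e-06/0.143 = 2.1e-05. Swamee-Jain: f = 0.25/(log₁₀[2.1e-05/3.7 + 5.74/4.349e+05^0.9])² = 0.25/(log₁₀[5.67e-06 + 4.83e-05])² = 0.25/(-4.267)² = 0.01373.
Darcy-Weisbach: ΔP = f(L/D)(ρV²/2) = 0.01373·(93.7/0.143)·(1030·2.681²/2) = 0.01373·655.2·3701 = 3.329e+04 Pa.
Pumping power P = QΔP = 0.04306·3.329e+04 = 1433 W = 1.43 kW.

P ≈ 1.43 kW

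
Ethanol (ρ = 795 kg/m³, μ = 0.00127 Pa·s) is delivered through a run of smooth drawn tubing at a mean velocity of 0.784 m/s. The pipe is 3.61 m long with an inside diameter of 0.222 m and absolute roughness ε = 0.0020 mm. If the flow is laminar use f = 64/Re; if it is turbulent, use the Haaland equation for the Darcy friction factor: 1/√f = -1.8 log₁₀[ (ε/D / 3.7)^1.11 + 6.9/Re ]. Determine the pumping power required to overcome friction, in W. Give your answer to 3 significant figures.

P ≈ 2.12 W

Reynolds number Re = ρVD/μ = 795 · 0.784 · 0.222 / 0.00127 = 1.09e+05.
Re > 4000 → turbulent. Relative roughness ε/D = 2e-06/0.222 = 9.01e-06. Haaland: 1/√f = -1.8 log₁₀[(9.01e-06/3.7)^1.11 + 6.9/1.09e+05] = -1.8 log₁₀[5.87e-07 + 6.33e-05] = 7.55, so f = 0.01754.
Darcy-Weisbach: ΔP = f(L/D)(ρV²/2) = 0.01754·(3.61/0.222)·(795·0.784²/2) = 0.01754·16.26·244.3 = 69.7 Pa.
Q = V·A = 0.784·0.03871 = 0.03035 m³/s.
Pumping power P = QΔP = 0.03035·69.7 = 2.115 W = 2.12 W.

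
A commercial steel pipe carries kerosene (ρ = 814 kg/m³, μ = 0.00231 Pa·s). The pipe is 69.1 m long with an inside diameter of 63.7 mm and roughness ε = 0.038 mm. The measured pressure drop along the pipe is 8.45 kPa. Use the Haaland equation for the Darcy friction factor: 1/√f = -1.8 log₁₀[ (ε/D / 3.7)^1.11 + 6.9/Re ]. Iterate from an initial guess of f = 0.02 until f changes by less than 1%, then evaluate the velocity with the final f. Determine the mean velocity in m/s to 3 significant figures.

Rearranging Darcy-Weisbach: V = √(2·ΔP·D/(f·L·ρ)). With ε/D = 3.8e-05/0.0637 = 0.000597, iterate starting from f = 0.02:
  f = 0.02 → V = √(2·8450·0.0637/(0.02·69.1·814)) = 0.9782 m/s; Re = ρVD/μ = 2.196e+04; f → 0.02631
  f = 0.02631 → V = 0.8529 m/s; Re = 1.914e+04; f → 0.0271
  f = 0.0271 → V = 0.8403 m/s; Re = 1.886e+04; f → 0.02719
Converged (Δf/f < 1%). With the final f = 0.02719: V = √(2·8450·0.0637/(0.02719·69.1·814)) = 0.839 m/s.

V ≈ 0.839 m/s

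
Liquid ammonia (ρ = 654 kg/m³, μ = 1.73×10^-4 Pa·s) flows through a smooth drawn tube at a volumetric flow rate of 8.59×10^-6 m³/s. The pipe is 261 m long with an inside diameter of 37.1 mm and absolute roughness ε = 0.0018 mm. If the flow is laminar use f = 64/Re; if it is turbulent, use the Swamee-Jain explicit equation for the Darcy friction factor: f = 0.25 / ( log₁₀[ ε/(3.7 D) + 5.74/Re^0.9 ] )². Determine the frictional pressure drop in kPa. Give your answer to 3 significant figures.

Cross-sectional area A = πD²/4 = π(0.0371)²/4 = 0.001081 m²; mean velocity V = Q/A = 8.59e-06/0.001081 = 0.007946 m/s.
Reynolds number Re = ρVD/μ = 654 · 0.007946 · 0.0371 / 0.000173 = 1114.
Re < 2300 → laminar flow, so f = 64/Re = 64/1114 = 0.05743 (the turbulent correlation is not needed).
Darcy-Weisbach: ΔP = f(L/D)(ρV²/2) = 0.05743·(261/0.0371)·(654·0.007946²/2) = 0.05743·7035·0.02065 = 8.342 Pa.
ΔP = 8.342 Pa = 0.00834 kPa.

ΔP ≈ 0.00834 kPa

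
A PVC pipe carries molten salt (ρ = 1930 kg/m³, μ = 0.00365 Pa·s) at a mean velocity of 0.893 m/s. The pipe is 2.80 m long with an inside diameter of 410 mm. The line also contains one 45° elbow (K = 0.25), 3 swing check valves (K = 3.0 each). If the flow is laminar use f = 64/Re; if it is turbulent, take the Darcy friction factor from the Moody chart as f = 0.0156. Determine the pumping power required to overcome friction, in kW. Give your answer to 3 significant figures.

P ≈ 0.849 kW

Reynolds number Re = ρVD/μ = 1930 · 0.893 · 0.41 / 0.00365 = 1.936e+05.
Re > 4000 → turbulent; use the Moody-chart value f = 0.0156.
Total minor-loss coefficient ΣK = 1·0.25 + 3·3 = 9.25.
ΔP = [f·L/D + ΣK]·(ρV²/2) = [0.0156·2.8/0.41 + 9.25]·(1930·0.893²/2) = [0.1065 + 9.25]·769.5 = 7200 Pa.
Q = V·A = 0.893·0.132 = 0.1179 m³/s.
Pumping power P = QΔP = 0.1179·7200 = 848.9 W = 0.849 kW.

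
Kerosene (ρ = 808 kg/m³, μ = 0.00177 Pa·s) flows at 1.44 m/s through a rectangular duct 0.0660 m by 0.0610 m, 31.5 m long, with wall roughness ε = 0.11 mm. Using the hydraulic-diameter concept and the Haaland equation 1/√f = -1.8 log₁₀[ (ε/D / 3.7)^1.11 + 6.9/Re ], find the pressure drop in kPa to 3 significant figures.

Hydraulic diameter D_h = 4A/P = 4·(0.066·0.061)/(2·(0.066+0.061)) = 0.0161/0.254 = 0.0634 m.
Re = ρVD_h/μ = 808·1.44·0.0634/0.00177 = 4.168e+04.
ε/D_h = 0.00011/0.0634 = 0.00173; Haaland gives 1/√f = -1.8 log₁₀[0.000202+0.000166] = 6.183, so f = 0.02616.
ΔP = f(L/D_h)(ρV²/2) = 0.02616·31.5/0.0634·837.7 = 1.089e+04 Pa.
ΔP = 10.9 kPa.

ΔP ≈ 10.9 kPa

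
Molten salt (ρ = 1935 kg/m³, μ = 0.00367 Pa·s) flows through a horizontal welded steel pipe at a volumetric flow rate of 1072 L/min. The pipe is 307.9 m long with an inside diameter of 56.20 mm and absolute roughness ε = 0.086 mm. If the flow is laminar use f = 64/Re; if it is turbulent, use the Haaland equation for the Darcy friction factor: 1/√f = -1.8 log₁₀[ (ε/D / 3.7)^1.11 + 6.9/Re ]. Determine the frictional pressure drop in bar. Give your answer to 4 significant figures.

ΔP ≈ 62.59 bar

Q = 1072 L/min = 1072/60000 = 0.01787 m³/s.
Cross-sectional area A = πD²/4 = π(0.0562)²/4 = 0.002481 m²; mean velocity V = Q/A = 0.01787/0.002481 = 7.202 m/s.
Reynolds number Re = ρVD/μ = 1935 · 7.202 · 0.0562 / 0.00367 = 2.134e+05.
Re > 4000 → turbulent. Relative roughness ε/D = 8.6e-05/0.0562 = 0.00153. Haaland: 1/√f = -1.8 log₁₀[(0.00153/3.7)^1.11 + 6.9/2.134e+05] = -1.8 log₁₀[0.000176 + 3.23e-05] = 6.628, so f = 0.02276.
Darcy-Weisbach: ΔP = f(L/D)(ρV²/2) = 0.02276·(307.9/0.0562)·(1935·7.202²/2) = 0.02276·5479·5.019e+04 = 6.259e+06 Pa.
ΔP = 6.259e+06 Pa = 62.59 bar.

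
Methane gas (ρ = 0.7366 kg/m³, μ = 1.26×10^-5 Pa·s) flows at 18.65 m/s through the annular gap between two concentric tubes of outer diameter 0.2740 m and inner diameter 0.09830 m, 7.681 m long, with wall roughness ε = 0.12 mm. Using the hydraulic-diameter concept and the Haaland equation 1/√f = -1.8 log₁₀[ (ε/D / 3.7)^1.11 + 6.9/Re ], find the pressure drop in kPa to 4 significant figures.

Hydraulic diameter D_h = 4A/P = D_o - D_i = 0.274 - 0.0983 = 0.1757 m.
Re = ρVD_h/μ = 0.7366·18.65·0.1757/1.26e-05 = 1.916e+05.
ε/D_h = 0.00012/0.1757 = 0.000683; Haaland gives 1/√f = -1.8 log₁₀[7.17e-05+3.6e-05] = 7.142, so f = 0.01961.
ΔP = f(L/D_h)(ρV²/2) = 0.01961·7.681/0.1757·128.1 = 109.8 Pa.
ΔP = 0.1098 kPa.

ΔP ≈ 0.1098 kPa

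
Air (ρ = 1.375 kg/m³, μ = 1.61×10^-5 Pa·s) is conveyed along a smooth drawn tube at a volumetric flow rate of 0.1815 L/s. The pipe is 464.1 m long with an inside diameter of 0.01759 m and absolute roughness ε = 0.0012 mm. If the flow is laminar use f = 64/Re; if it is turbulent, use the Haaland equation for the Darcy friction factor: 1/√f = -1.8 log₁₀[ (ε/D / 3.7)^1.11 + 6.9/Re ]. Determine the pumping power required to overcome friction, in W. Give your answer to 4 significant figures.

P ≈ 0.1048 W

Q = 0.1815 L/s = 0.1815/1000 = 0.0001815 m³/s.
Cross-sectional area A = πD²/4 = π(0.01759)²/4 = 0.000243 m²; mean velocity V = Q/A = 0.0001815/0.000243 = 0.7469 m/s.
Reynolds number Re = ρVD/μ = 1.375 · 0.7469 · 0.01759 / 1.61e-05 = 1122.
Re < 2300 → laminar flow, so f = 64/Re = 64/1122 = 0.05704 (the turbulent correlation is not needed).
Darcy-Weisbach: ΔP = f(L/D)(ρV²/2) = 0.05704·(464.1/0.01759)·(1.375·0.7469²/2) = 0.05704·2.638e+04·0.3835 = 577.2 Pa.
Pumping power P = QΔP = 0.0001815·577.2 = 0.10476 W = 0.1048 W.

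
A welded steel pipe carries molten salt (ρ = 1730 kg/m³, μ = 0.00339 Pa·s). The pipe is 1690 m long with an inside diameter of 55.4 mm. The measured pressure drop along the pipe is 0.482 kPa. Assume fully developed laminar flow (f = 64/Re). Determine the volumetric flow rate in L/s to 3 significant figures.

Q ≈ 0.0195 L/s

For laminar flow, f = 64/Re with Re = ρVD/μ, so Darcy-Weisbach reduces to ΔP = 32μLV/D². Solving for V: V = ΔP·D²/(32μL) = 482·(0.0554)²/(32·0.00339·1690) = 0.008069 m/s.
Check: Re = ρVD/μ = 1730·0.008069·0.0554/0.00339 = 228.1 < 2300, so the laminar assumption holds.
Q = V·A = 0.008069·(π/4·0.0554²) = 1.945e-05 m³/s = 0.0195 L/s.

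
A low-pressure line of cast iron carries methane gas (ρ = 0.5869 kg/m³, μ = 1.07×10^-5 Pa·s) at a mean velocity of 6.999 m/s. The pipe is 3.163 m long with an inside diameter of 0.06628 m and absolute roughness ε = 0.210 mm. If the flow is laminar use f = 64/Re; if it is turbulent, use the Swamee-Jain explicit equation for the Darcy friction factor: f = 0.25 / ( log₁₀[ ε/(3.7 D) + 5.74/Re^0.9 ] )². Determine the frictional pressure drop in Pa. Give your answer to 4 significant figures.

Reynolds number Re = ρVD/μ = 0.5869 · 6.999 · 0.06628 / 1.07e-05 = 2.544e+04.
Re > 4000 → turbulent. Relative roughness ε/D = 0.00021/0.06628 = 0.00317. Swamee-Jain: f = 0.25/(log₁₀[0.00317/3.7 + 5.74/2.544e+04^0.9])² = 0.25/(log₁₀[0.000856 + 0.000622])² = 0.25/(-2.83)² = 0.03121.
Darcy-Weisbach: ΔP = f(L/D)(ρV²/2) = 0.03121·(3.163/0.06628)·(0.5869·6.999²/2) = 0.03121·47.72·14.37 = 21.41 Pa.

ΔP ≈ 21.41 Pa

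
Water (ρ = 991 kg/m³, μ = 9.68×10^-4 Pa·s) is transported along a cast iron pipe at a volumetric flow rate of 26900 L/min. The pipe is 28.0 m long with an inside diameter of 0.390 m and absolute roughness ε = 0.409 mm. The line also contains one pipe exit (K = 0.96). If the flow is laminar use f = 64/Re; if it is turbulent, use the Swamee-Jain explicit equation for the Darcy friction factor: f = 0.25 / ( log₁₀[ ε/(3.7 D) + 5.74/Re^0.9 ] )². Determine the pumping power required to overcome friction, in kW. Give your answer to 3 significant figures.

Q = 26900 L/min = 26900/60000 = 0.4483 m³/s.
Cross-sectional area A = πD²/4 = π(0.39)²/4 = 0.1195 m²; mean velocity V = Q/A = 0.4483/0.1195 = 3.753 m/s.
Reynolds number Re = ρVD/μ = 991 · 3.753 · 0.39 / 0.000968 = 1.498e+06.
Re > 4000 → turbulent. Relative roughness ε/D = 0.000409/0.39 = 0.00105. Swamee-Jain: f = 0.25/(log₁₀[0.00105/3.7 + 5.74/1.498e+06^0.9])² = 0.25/(log₁₀[0.000283 + 1.59e-05])² = 0.25/(-3.524)² = 0.02013.
Total minor-loss coefficient ΣK = 1·0.96 = 0.96.
ΔP = [f·L/D + ΣK]·(ρV²/2) = [0.02013·28/0.39 + 0.96]·(991·3.753²/2) = [1.445 + 0.96]·6979 = 1.679e+04 Pa.
Pumping power P = QΔP = 0.4483·1.679e+04 = 7527 W = 7.53 kW.

P ≈ 7.53 kW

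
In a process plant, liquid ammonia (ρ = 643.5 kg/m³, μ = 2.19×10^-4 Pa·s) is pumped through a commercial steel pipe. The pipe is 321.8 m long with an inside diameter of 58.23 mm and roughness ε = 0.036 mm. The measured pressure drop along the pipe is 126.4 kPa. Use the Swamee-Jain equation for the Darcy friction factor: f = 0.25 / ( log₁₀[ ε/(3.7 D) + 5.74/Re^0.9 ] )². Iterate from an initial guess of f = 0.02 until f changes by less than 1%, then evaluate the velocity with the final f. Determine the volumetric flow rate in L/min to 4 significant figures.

Rearranging Darcy-Weisbach: V = √(2·ΔP·D/(f·L·ρ)). With ε/D = 3.6e-05/0.05823 = 0.000618, iterate starting from f = 0.02:
  f = 0.02 → V = √(2·1.264e+05·0.05823/(0.02·321.8·643.5)) = 1.885 m/s; Re = ρVD/μ = 3.226e+05; f → 0.01889
  f = 0.01889 → V = 1.94 m/s; Re = 3.319e+05; f → 0.01886
Converged (Δf/f < 1%). With the final f = 0.01886: V = √(2·1.264e+05·0.05823/(0.01886·321.8·643.5)) = 1.941 m/s.
Q = V·A = 1.941·(π/4·0.05823²) = 0.00517 m³/s = 310.2 L/min.

Q ≈ 310.2 L/min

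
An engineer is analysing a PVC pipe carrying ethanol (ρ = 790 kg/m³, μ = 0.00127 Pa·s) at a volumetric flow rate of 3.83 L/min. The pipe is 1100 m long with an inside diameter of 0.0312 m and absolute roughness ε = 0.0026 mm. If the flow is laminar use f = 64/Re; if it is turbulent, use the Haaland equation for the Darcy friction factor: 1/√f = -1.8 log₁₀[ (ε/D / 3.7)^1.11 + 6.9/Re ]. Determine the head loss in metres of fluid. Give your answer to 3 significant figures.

Q = 3.83 L/min = 3.83/60000 = 6.383e-05 m³/s.
Cross-sectional area A = πD²/4 = π(0.0312)²/4 = 0.0007645 m²; mean velocity V = Q/A = 6.383e-05/0.0007645 = 0.08349 m/s.
Reynolds number Re = ρVD/μ = 790 · 0.08349 · 0.0312 / 0.00127 = 1620.
Re < 2300 → laminar flow, so f = 64/Re = 64/1620 = 0.0395 (the turbulent correlation is not needed).
Darcy-Weisbach: ΔP = f(L/D)(ρV²/2) = 0.0395·(1100/0.0312)·(790·0.08349²/2) = 0.0395·3.526e+04·2.754 = 3834 Pa.
Head loss h_f = ΔP/(ρg) = 3834/(790·9.81) = 0.495 m.

h_f ≈ 0.495 m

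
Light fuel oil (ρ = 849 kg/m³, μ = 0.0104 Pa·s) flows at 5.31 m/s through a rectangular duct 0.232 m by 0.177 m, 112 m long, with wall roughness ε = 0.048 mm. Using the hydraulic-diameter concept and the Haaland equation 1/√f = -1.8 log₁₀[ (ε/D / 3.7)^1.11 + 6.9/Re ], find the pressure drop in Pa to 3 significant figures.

Hydraulic diameter D_h = 4A/P = 4·(0.232·0.177)/(2·(0.232+0.177)) = 0.1643/0.818 = 0.2008 m.
Re = ρVD_h/μ = 849·5.31·0.2008/0.0104 = 8.704e+04.
ε/D_h = 4.8e-05/0.2008 = 0.000239; Haaland gives 1/√f = -1.8 log₁₀[2.24e-05+7.93e-05] = 7.187, so f = 0.01936.
ΔP = f(L/D_h)(ρV²/2) = 0.01936·112/0.2008·1.197e+04 = 1.292e+05 Pa.

ΔP ≈ 129000 Pa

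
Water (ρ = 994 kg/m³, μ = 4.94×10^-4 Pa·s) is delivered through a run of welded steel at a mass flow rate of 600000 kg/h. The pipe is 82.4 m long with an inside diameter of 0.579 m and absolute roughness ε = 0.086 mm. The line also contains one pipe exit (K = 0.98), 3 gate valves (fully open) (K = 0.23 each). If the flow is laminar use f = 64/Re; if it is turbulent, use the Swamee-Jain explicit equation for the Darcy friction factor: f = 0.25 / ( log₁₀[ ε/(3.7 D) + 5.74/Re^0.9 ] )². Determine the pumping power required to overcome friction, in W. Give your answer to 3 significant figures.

P ≈ 126 W

ṁ = 600000 kg/h = 600000/3600 = 166.7 kg/s.
A = πD²/4 = π(0.579)²/4 = 0.2633 m²; mean velocity V = ṁ/(ρA) = 166.7/(994 · 0.2633) = 0.6368 m/s.
Reynolds number Re = ρVD/μ = 994 · 0.6368 · 0.579 / 0.000494 = 7.419e+05.
Re > 4000 → turbulent. Relative roughness ε/D = 8.6e-05/0.579 = 0.000149. Swamee-Jain: f = 0.25/(log₁₀[0.000149/3.7 + 5.74/7.419e+05^0.9])² = 0.25/(log₁₀[4.01e-05 + 2.99e-05])² = 0.25/(-4.155)² = 0.01448.
Total minor-loss coefficient ΣK = 1·0.98 + 3·0.23 = 1.67.
ΔP = [f·L/D + ΣK]·(ρV²/2) = [0.01448·82.4/0.579 + 1.67]·(994·0.6368²/2) = [2.061 + 1.67]·201.6 = 752 Pa.
Q = ṁ/ρ = 166.7/994 = 0.1677 m³/s.
Pumping power P = QΔP = 0.1677·752 = 126.1 W = 126 W.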